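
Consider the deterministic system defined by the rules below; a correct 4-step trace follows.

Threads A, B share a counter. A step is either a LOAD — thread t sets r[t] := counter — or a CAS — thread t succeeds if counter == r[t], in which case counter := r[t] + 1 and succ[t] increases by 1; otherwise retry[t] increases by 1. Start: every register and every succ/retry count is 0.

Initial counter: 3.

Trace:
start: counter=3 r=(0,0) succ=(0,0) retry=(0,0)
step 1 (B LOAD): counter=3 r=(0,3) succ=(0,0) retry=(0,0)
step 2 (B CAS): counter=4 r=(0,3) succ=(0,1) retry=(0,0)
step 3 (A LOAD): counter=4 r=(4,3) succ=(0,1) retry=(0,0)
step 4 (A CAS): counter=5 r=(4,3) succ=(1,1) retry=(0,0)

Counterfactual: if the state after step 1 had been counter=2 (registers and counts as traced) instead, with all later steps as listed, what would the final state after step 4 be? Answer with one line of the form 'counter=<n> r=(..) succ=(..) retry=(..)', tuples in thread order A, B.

state after step 1 := counter=2 r=(0,3) succ=(0,0) retry=(0,0)
step 2 (B CAS): counter=2 r=(0,3) succ=(0,0) retry=(0,1)
step 3 (A LOAD): counter=2 r=(2,3) succ=(0,0) retry=(0,1)
step 4 (A CAS): counter=3 r=(2,3) succ=(1,0) retry=(0,1)

counter=3 r=(2,3) succ=(1,0) retry=(0,1)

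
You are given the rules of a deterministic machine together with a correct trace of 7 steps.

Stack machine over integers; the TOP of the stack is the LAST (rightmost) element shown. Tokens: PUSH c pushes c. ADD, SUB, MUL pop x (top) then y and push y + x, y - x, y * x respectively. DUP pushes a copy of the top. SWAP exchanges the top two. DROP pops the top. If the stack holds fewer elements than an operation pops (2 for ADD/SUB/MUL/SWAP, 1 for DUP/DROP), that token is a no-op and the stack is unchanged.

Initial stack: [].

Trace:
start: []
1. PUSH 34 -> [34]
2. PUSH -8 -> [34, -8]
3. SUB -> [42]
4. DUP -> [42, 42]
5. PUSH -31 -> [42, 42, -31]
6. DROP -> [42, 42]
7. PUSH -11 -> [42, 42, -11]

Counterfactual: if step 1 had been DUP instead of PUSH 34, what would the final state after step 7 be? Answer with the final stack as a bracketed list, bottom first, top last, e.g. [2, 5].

[-8, -8, -11]

(re-executing from step 1 with the substitution; state before step 1: [])
1. DUP -> []
2. PUSH -8 -> [-8]
3. SUB -> [-8]
4. DUP -> [-8, -8]
5. PUSH -31 -> [-8, -8, -31]
6. DROP -> [-8, -8]
7. PUSH -11 -> [-8, -8, -11]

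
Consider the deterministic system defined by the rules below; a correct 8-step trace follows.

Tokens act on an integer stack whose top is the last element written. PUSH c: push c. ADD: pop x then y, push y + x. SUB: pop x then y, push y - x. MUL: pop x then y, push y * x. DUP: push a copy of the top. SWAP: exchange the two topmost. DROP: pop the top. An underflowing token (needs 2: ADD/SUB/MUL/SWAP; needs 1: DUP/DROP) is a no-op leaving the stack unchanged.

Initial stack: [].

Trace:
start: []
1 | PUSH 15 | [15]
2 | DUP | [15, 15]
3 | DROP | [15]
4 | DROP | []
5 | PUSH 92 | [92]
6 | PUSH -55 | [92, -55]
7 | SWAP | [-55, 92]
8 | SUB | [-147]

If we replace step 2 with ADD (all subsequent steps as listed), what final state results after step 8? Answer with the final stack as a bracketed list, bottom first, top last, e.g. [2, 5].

(re-executing from step 2 with the substitution; state before step 2: [15])
2 | ADD | [15]
3 | DROP | []
4 | DROP | []
5 | PUSH 92 | [92]
6 | PUSH -55 | [92, -55]
7 | SWAP | [-55, 92]
8 | SUB | [-147]

[-147]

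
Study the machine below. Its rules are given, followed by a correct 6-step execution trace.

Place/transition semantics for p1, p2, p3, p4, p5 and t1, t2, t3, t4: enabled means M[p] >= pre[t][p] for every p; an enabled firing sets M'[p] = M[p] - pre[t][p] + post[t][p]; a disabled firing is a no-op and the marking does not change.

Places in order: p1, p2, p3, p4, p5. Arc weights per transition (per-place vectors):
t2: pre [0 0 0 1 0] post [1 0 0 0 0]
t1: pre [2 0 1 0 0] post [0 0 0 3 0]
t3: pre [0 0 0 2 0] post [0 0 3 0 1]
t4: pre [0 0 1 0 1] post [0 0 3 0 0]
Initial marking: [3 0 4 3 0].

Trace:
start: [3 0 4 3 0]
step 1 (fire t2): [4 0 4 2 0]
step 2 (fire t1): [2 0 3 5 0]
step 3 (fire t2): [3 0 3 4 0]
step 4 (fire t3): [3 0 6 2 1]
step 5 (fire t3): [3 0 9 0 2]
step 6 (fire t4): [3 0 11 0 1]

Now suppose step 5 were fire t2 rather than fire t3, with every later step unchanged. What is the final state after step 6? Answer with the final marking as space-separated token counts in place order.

(re-executing from step 5 with the substitution; state before step 5: [3 0 6 2 1])
step 5 (fire t2): [4 0 6 1 1]
step 6 (fire t4): [4 0 8 1 0]

4 0 8 1 0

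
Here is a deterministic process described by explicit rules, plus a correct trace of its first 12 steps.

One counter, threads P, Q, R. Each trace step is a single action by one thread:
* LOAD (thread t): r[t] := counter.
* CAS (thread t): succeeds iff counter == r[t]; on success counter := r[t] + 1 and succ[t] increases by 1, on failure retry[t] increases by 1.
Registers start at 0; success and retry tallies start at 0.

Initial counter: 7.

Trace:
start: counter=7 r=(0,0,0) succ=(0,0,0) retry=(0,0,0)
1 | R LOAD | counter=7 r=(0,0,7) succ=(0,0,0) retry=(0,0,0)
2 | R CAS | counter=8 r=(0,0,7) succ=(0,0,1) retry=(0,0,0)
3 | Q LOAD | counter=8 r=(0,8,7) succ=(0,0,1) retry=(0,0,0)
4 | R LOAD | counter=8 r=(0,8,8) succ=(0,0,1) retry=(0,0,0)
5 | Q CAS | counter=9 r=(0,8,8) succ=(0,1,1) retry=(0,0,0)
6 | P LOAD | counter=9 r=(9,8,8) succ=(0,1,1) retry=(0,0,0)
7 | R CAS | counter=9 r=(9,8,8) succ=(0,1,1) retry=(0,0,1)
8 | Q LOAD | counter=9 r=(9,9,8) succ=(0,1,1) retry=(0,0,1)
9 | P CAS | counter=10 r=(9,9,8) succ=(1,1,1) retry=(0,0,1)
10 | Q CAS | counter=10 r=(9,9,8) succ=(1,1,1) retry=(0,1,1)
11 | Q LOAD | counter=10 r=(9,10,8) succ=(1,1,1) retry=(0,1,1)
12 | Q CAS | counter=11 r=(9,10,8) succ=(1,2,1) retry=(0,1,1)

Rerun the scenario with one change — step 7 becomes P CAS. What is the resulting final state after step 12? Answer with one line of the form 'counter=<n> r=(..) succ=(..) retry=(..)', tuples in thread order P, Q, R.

(re-executing from step 7 with the substitution; state before step 7: counter=9 r=(9,8,8) succ=(0,1,1) retry=(0,0,0))
7 | P CAS | counter=10 r=(9,8,8) succ=(1,1,1) retry=(0,0,0)
8 | Q LOAD | counter=10 r=(9,10,8) succ=(1,1,1) retry=(0,0,0)
9 | P CAS | counter=10 r=(9,10,8) succ=(1,1,1) retry=(1,0,0)
10 | Q CAS | counter=11 r=(9,10,8) succ=(1,2,1) retry=(1,0,0)
11 | Q LOAD | counter=11 r=(9,11,8) succ=(1,2,1) retry=(1,0,0)
12 | Q CAS | counter=12 r=(9,11,8) succ=(1,3,1) retry=(1,0,0)

counter=12 r=(9,11,8) succ=(1,3,1) retry=(1,0,0)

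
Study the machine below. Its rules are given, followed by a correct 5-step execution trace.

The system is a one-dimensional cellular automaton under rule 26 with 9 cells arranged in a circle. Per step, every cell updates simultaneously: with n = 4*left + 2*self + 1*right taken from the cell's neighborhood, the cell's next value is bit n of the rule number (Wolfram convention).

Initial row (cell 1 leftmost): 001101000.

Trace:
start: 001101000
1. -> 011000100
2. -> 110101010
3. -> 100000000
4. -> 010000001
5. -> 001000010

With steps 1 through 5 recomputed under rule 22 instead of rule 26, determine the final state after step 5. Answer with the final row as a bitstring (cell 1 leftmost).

(re-executing steps 1..5 under rule 22; state before step 1: 001101000)
1. -> 010001100
2. -> 111010010
3. -> 000011110
4. -> 000100001
5. -> 101110011

101110011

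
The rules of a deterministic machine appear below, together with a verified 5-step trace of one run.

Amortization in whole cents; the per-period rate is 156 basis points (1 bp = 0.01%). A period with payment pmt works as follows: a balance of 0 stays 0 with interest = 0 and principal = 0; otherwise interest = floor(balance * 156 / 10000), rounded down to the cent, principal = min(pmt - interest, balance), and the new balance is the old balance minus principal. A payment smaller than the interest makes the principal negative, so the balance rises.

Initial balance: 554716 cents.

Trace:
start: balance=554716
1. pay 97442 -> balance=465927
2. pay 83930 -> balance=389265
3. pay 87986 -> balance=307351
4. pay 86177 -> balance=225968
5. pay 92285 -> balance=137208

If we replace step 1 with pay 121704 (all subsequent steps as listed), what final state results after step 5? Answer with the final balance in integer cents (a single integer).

(re-executing from step 1 with the substitution; state before step 1: balance=554716)
1. pay 121704 -> balance=441665
2. pay 83930 -> balance=364624
3. pay 87986 -> balance=282326
4. pay 86177 -> balance=200553
5. pay 92285 -> balance=111396

111396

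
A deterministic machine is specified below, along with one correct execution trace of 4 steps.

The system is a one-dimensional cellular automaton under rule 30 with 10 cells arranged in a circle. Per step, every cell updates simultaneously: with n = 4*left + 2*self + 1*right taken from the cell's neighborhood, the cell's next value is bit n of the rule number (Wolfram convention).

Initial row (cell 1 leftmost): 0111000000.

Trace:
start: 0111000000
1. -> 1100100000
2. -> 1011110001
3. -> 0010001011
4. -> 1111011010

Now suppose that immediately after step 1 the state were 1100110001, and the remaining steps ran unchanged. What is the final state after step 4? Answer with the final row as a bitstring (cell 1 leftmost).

1001011010

state after step 1 := 1100110001
2. -> 0011101011
3. -> 1110001010
4. -> 1001011010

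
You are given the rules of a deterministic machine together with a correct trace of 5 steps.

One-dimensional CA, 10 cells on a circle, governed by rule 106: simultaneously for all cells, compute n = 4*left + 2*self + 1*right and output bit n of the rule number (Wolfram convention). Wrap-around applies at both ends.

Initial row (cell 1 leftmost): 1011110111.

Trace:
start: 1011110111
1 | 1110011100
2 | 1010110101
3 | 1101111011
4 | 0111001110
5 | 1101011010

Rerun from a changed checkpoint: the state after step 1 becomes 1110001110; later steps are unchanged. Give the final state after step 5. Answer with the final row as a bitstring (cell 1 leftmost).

0111100110

state after step 1 := 1110001110
2 | 1010011011
3 | 1100111110
4 | 1101100011
5 | 0111100110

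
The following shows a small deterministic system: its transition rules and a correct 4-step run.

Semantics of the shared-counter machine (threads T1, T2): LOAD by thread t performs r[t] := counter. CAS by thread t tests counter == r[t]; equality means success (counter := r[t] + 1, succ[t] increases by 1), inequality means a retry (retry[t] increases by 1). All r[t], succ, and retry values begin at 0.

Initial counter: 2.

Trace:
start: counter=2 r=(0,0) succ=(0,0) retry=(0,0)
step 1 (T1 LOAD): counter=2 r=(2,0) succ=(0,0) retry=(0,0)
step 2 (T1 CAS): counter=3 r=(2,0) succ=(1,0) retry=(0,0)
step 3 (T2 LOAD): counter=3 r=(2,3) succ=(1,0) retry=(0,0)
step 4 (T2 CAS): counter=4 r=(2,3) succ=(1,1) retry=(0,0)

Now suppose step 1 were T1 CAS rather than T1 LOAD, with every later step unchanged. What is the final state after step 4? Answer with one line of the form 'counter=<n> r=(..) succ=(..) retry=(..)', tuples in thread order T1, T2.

counter=3 r=(0,2) succ=(0,1) retry=(2,0)

(re-executing from step 1 with the substitution; state before step 1: counter=2 r=(0,0) succ=(0,0) retry=(0,0))
step 1 (T1 CAS): counter=2 r=(0,0) succ=(0,0) retry=(1,0)
step 2 (T1 CAS): counter=2 r=(0,0) succ=(0,0) retry=(2,0)
step 3 (T2 LOAD): counter=2 r=(0,2) succ=(0,0) retry=(2,0)
step 4 (T2 CAS): counter=3 r=(0,2) succ=(0,1) retry=(2,0)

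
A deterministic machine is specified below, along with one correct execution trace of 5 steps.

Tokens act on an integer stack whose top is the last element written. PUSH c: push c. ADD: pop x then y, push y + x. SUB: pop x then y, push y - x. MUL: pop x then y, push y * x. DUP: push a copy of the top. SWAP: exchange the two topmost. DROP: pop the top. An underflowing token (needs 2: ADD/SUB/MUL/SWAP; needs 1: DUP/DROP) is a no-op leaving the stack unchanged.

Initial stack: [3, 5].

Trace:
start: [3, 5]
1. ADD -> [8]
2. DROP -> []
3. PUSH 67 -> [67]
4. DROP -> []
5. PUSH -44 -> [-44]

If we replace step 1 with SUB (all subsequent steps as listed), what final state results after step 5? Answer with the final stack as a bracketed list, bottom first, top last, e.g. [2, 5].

[-44]

(re-executing from step 1 with the substitution; state before step 1: [3, 5])
1. SUB -> [-2]
2. DROP -> []
3. PUSH 67 -> [67]
4. DROP -> []
5. PUSH -44 -> [-44]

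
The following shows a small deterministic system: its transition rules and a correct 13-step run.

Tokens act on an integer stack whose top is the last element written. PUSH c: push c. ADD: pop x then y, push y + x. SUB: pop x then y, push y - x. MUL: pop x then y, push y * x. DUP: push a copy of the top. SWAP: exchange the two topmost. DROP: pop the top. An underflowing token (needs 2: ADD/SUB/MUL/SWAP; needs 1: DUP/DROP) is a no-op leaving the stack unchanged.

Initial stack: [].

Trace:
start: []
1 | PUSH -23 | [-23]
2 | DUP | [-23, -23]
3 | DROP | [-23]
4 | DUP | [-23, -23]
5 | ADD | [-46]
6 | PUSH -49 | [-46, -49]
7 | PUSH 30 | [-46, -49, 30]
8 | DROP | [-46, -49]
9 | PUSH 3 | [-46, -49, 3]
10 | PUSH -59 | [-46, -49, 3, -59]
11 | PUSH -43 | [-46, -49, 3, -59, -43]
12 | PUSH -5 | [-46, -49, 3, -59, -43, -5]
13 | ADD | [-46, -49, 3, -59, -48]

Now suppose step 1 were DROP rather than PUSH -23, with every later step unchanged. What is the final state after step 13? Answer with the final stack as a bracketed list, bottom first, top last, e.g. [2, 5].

[-49, 3, -59, -48]

(re-executing from step 1 with the substitution; state before step 1: [])
1 | DROP | []
2 | DUP | []
3 | DROP | []
4 | DUP | []
5 | ADD | []
6 | PUSH -49 | [-49]
7 | PUSH 30 | [-49, 30]
8 | DROP | [-49]
9 | PUSH 3 | [-49, 3]
10 | PUSH -59 | [-49, 3, -59]
11 | PUSH -43 | [-49, 3, -59, -43]
12 | PUSH -5 | [-49, 3, -59, -43, -5]
13 | ADD | [-49, 3, -59, -48]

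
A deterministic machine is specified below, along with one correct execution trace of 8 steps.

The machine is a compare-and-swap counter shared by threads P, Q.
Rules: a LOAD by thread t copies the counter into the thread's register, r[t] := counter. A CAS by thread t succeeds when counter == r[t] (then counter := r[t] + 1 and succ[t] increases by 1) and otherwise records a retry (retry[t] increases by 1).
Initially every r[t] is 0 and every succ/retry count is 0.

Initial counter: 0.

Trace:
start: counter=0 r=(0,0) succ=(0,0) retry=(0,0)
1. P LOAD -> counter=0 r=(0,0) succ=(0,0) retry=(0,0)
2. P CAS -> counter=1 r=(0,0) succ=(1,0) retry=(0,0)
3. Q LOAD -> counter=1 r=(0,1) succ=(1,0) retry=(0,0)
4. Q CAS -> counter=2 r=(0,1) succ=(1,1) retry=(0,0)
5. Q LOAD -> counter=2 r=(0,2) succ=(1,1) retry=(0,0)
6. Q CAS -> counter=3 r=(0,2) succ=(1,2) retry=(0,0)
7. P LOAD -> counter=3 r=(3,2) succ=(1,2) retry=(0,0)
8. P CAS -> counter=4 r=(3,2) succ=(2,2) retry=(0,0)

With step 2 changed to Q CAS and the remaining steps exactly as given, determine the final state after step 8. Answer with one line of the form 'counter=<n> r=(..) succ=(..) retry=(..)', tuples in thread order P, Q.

(re-executing from step 2 with the substitution; state before step 2: counter=0 r=(0,0) succ=(0,0) retry=(0,0))
2. Q CAS -> counter=1 r=(0,0) succ=(0,1) retry=(0,0)
3. Q LOAD -> counter=1 r=(0,1) succ=(0,1) retry=(0,0)
4. Q CAS -> counter=2 r=(0,1) succ=(0,2) retry=(0,0)
5. Q LOAD -> counter=2 r=(0,2) succ=(0,2) retry=(0,0)
6. Q CAS -> counter=3 r=(0,2) succ=(0,3) retry=(0,0)
7. P LOAD -> counter=3 r=(3,2) succ=(0,3) retry=(0,0)
8. P CAS -> counter=4 r=(3,2) succ=(1,3) retry=(0,0)

counter=4 r=(3,2) succ=(1,3) retry=(0,0)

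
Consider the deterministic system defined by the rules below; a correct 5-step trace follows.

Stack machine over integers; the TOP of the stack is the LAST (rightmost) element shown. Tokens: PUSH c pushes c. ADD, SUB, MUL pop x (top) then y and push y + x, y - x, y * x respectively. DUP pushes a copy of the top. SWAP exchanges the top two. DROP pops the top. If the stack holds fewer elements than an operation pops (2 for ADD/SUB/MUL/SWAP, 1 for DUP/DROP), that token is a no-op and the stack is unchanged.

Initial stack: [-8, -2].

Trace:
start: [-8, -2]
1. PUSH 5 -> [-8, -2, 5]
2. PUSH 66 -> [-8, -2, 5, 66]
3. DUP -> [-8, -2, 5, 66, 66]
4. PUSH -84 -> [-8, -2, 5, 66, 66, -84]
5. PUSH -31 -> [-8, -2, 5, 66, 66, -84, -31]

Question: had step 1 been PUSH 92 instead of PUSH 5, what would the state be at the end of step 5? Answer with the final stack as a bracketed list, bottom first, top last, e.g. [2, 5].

[-8, -2, 92, 66, 66, -84, -31]

(re-executing from step 1 with the substitution; state before step 1: [-8, -2])
1. PUSH 92 -> [-8, -2, 92]
2. PUSH 66 -> [-8, -2, 92, 66]
3. DUP -> [-8, -2, 92, 66, 66]
4. PUSH -84 -> [-8, -2, 92, 66, 66, -84]
5. PUSH -31 -> [-8, -2, 92, 66, 66, -84, -31]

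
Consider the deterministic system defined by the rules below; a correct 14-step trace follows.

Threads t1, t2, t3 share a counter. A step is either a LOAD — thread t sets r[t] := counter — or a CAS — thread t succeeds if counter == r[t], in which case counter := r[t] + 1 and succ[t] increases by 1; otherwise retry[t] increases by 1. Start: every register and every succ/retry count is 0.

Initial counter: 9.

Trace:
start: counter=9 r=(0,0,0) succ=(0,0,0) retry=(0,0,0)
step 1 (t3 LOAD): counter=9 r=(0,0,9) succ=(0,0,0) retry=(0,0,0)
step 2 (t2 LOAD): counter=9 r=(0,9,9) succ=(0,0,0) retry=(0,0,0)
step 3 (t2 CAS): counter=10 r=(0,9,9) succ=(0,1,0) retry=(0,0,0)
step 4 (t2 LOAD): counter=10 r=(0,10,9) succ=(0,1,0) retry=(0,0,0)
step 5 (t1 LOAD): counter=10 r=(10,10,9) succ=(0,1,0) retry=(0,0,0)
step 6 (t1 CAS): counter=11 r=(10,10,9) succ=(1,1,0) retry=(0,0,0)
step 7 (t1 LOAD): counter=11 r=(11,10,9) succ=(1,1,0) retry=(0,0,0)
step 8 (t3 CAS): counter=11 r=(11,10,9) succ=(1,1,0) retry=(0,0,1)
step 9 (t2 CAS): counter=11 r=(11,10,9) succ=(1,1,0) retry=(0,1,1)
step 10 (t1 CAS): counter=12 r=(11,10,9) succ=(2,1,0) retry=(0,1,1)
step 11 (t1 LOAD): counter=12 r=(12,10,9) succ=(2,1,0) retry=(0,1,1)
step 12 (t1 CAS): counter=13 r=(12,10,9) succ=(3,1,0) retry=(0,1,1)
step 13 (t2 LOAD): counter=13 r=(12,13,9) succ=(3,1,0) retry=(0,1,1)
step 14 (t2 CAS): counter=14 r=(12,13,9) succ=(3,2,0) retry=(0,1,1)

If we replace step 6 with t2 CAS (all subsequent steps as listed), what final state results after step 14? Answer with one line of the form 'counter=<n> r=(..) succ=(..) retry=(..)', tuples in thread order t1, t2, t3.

counter=14 r=(12,13,9) succ=(2,3,0) retry=(0,1,1)

(re-executing from step 6 with the substitution; state before step 6: counter=10 r=(10,10,9) succ=(0,1,0) retry=(0,0,0))
step 6 (t2 CAS): counter=11 r=(10,10,9) succ=(0,2,0) retry=(0,0,0)
step 7 (t1 LOAD): counter=11 r=(11,10,9) succ=(0,2,0) retry=(0,0,0)
step 8 (t3 CAS): counter=11 r=(11,10,9) succ=(0,2,0) retry=(0,0,1)
step 9 (t2 CAS): counter=11 r=(11,10,9) succ=(0,2,0) retry=(0,1,1)
step 10 (t1 CAS): counter=12 r=(11,10,9) succ=(1,2,0) retry=(0,1,1)
step 11 (t1 LOAD): counter=12 r=(12,10,9) succ=(1,2,0) retry=(0,1,1)
step 12 (t1 CAS): counter=13 r=(12,10,9) succ=(2,2,0) retry=(0,1,1)
step 13 (t2 LOAD): counter=13 r=(12,13,9) succ=(2,2,0) retry=(0,1,1)
step 14 (t2 CAS): counter=14 r=(12,13,9) succ=(2,3,0) retry=(0,1,1)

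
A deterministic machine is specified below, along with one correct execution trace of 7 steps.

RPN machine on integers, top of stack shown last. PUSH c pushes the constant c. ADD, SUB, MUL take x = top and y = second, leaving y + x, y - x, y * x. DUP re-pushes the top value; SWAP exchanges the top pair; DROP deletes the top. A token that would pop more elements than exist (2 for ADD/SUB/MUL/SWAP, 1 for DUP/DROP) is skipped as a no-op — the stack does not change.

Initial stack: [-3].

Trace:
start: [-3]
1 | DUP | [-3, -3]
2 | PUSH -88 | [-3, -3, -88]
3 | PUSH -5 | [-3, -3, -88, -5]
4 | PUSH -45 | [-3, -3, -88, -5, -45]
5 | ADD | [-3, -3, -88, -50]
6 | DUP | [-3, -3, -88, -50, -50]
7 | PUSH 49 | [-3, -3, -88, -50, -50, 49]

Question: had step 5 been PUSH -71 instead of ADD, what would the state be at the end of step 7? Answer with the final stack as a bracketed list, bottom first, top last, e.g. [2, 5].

(re-executing from step 5 with the substitution; state before step 5: [-3, -3, -88, -5, -45])
5 | PUSH -71 | [-3, -3, -88, -5, -45, -71]
6 | DUP | [-3, -3, -88, -5, -45, -71, -71]
7 | PUSH 49 | [-3, -3, -88, -5, -45, -71, -71, 49]

[-3, -3, -88, -5, -45, -71, -71, 49]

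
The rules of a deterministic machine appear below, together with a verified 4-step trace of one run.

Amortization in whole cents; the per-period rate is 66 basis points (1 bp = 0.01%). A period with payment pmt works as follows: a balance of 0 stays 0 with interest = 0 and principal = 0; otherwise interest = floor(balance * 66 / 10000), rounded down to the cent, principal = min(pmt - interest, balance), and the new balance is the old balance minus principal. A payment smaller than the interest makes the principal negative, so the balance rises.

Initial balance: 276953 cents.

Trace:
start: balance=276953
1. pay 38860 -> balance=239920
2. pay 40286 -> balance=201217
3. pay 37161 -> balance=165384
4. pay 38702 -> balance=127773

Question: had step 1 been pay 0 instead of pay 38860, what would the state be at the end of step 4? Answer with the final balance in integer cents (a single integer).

(re-executing from step 1 with the substitution; state before step 1: balance=276953)
1. pay 0 -> balance=278780
2. pay 40286 -> balance=240333
3. pay 37161 -> balance=204758
4. pay 38702 -> balance=167407

167407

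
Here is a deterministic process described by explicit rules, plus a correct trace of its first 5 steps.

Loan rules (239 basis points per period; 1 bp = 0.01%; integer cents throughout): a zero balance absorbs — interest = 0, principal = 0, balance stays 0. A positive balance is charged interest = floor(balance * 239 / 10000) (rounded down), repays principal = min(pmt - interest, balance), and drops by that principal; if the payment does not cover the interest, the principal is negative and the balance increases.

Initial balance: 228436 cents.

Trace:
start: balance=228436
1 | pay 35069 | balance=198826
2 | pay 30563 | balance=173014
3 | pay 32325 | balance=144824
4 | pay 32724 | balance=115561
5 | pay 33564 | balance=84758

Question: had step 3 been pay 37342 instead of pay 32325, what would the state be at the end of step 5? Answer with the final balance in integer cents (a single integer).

79499

(re-executing from step 3 with the substitution; state before step 3: balance=173014)
3 | pay 37342 | balance=139807
4 | pay 32724 | balance=110424
5 | pay 33564 | balance=79499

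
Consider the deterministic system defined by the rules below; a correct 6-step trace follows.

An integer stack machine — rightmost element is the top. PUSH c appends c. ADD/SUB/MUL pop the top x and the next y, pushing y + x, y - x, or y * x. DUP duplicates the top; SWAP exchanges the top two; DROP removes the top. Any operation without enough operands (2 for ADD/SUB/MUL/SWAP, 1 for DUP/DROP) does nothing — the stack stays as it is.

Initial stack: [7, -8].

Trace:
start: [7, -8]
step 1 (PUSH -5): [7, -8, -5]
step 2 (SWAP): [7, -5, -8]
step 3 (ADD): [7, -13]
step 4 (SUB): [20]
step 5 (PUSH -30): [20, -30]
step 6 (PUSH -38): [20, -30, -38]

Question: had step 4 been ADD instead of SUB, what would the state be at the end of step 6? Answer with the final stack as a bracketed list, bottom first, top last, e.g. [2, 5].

(re-executing from step 4 with the substitution; state before step 4: [7, -13])
step 4 (ADD): [-6]
step 5 (PUSH -30): [-6, -30]
step 6 (PUSH -38): [-6, -30, -38]

[-6, -30, -38]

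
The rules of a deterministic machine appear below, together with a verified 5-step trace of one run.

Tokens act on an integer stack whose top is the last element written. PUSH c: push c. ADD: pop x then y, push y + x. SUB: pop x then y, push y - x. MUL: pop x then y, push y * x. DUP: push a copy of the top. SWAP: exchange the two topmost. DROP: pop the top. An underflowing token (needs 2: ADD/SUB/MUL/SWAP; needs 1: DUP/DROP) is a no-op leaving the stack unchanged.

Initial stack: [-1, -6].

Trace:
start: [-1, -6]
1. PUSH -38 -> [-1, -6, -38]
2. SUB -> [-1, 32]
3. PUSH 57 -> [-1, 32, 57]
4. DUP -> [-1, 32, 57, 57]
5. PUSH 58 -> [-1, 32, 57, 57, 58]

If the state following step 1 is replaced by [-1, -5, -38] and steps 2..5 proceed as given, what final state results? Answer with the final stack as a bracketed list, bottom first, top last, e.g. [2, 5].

state after step 1 := [-1, -5, -38]
2. SUB -> [-1, 33]
3. PUSH 57 -> [-1, 33, 57]
4. DUP -> [-1, 33, 57, 57]
5. PUSH 58 -> [-1, 33, 57, 57, 58]

[-1, 33, 57, 57, 58]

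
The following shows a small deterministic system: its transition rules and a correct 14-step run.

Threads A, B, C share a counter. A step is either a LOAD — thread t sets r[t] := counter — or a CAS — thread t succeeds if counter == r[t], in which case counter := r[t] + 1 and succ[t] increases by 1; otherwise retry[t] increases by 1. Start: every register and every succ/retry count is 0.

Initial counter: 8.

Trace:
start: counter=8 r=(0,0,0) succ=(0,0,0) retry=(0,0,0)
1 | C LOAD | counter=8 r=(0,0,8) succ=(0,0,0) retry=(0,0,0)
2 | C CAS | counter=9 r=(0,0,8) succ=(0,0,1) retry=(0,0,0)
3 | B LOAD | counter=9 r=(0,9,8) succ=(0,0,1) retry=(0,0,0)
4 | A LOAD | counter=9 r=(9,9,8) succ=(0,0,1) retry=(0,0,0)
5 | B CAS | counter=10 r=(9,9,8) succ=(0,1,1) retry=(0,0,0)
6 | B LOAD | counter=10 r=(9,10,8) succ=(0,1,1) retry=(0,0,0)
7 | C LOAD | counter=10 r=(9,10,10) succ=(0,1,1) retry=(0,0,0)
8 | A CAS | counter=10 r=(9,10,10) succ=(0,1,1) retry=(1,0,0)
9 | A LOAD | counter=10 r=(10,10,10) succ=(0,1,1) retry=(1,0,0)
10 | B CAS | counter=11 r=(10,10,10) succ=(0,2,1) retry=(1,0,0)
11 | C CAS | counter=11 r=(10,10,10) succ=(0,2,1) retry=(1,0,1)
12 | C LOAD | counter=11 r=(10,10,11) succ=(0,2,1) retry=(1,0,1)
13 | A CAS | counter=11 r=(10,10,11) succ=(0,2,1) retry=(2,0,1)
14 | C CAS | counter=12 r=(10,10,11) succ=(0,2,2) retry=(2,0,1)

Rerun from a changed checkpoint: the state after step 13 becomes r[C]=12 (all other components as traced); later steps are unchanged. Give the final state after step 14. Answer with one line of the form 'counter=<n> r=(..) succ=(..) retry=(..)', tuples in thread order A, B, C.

counter=11 r=(10,10,12) succ=(0,2,1) retry=(2,0,2)

state after step 13 := counter=11 r=(10,10,12) succ=(0,2,1) retry=(2,0,1)
14 | C CAS | counter=11 r=(10,10,12) succ=(0,2,1) retry=(2,0,2)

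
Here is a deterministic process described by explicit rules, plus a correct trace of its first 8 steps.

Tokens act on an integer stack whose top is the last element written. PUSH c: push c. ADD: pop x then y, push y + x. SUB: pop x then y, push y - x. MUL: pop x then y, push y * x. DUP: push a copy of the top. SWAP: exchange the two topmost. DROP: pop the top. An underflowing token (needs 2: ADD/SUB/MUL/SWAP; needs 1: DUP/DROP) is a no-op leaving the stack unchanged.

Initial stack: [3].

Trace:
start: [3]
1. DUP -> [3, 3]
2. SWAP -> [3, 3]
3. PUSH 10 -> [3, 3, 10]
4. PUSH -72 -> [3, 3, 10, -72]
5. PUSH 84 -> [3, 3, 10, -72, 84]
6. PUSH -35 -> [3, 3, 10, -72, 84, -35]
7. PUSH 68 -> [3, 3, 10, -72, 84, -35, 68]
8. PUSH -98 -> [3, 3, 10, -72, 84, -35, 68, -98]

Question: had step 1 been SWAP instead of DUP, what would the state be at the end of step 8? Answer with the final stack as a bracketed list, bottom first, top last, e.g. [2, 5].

[3, 10, -72, 84, -35, 68, -98]

(re-executing from step 1 with the substitution; state before step 1: [3])
1. SWAP -> [3]
2. SWAP -> [3]
3. PUSH 10 -> [3, 10]
4. PUSH -72 -> [3, 10, -72]
5. PUSH 84 -> [3, 10, -72, 84]
6. PUSH -35 -> [3, 10, -72, 84, -35]
7. PUSH 68 -> [3, 10, -72, 84, -35, 68]
8. PUSH -98 -> [3, 10, -72, 84, -35, 68, -98]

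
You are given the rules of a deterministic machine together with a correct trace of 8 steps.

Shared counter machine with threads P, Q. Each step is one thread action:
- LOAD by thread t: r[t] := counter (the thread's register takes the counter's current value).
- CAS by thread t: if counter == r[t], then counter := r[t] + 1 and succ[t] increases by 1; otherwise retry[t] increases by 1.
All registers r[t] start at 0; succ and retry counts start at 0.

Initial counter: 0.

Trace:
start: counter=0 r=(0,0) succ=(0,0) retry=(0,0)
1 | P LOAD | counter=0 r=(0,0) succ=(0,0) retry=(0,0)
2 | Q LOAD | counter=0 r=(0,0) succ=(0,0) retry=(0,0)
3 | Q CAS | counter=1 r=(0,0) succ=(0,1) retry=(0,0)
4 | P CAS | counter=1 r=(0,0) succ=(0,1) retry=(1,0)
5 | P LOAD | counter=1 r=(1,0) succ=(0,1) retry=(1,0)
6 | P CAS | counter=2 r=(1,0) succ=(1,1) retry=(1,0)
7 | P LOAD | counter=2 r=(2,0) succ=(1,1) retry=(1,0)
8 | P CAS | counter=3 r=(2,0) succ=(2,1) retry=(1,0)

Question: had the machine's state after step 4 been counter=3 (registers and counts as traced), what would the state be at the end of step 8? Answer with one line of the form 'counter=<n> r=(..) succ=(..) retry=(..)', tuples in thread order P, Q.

state after step 4 := counter=3 r=(0,0) succ=(0,1) retry=(1,0)
5 | P LOAD | counter=3 r=(3,0) succ=(0,1) retry=(1,0)
6 | P CAS | counter=4 r=(3,0) succ=(1,1) retry=(1,0)
7 | P LOAD | counter=4 r=(4,0) succ=(1,1) retry=(1,0)
8 | P CAS | counter=5 r=(4,0) succ=(2,1) retry=(1,0)

counter=5 r=(4,0) succ=(2,1) retry=(1,0)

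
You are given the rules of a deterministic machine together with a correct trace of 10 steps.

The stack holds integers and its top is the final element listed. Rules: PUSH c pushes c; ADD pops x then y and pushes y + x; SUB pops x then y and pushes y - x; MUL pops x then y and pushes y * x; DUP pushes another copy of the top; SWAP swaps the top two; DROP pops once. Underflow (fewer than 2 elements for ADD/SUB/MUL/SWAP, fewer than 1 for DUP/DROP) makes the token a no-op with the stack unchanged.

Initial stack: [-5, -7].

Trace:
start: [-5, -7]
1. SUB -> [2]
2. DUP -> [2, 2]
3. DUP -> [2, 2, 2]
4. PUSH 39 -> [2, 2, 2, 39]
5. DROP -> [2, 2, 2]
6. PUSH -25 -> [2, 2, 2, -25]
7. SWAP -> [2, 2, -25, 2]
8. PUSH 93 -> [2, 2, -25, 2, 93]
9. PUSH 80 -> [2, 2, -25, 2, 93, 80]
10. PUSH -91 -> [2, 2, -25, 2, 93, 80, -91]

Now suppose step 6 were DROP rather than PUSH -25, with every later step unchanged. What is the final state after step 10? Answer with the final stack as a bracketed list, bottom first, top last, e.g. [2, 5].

[2, 2, 93, 80, -91]

(re-executing from step 6 with the substitution; state before step 6: [2, 2, 2])
6. DROP -> [2, 2]
7. SWAP -> [2, 2]
8. PUSH 93 -> [2, 2, 93]
9. PUSH 80 -> [2, 2, 93, 80]
10. PUSH -91 -> [2, 2, 93, 80, -91]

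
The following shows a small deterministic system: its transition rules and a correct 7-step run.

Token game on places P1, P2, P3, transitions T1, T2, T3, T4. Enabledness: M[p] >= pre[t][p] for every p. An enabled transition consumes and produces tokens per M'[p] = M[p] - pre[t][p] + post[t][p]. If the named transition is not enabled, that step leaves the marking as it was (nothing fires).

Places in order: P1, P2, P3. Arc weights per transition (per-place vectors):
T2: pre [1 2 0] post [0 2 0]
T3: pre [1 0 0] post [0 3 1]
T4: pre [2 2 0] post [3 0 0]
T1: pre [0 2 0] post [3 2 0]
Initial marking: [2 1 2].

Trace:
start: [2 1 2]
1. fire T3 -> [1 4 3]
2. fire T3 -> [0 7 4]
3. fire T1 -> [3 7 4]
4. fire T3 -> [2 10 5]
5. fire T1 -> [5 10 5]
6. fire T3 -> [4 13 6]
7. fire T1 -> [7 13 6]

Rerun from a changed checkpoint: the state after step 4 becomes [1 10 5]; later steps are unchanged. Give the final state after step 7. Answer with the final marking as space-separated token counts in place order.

6 13 6

state after step 4 := [1 10 5]
5. fire T1 -> [4 10 5]
6. fire T3 -> [3 13 6]
7. fire T1 -> [6 13 6]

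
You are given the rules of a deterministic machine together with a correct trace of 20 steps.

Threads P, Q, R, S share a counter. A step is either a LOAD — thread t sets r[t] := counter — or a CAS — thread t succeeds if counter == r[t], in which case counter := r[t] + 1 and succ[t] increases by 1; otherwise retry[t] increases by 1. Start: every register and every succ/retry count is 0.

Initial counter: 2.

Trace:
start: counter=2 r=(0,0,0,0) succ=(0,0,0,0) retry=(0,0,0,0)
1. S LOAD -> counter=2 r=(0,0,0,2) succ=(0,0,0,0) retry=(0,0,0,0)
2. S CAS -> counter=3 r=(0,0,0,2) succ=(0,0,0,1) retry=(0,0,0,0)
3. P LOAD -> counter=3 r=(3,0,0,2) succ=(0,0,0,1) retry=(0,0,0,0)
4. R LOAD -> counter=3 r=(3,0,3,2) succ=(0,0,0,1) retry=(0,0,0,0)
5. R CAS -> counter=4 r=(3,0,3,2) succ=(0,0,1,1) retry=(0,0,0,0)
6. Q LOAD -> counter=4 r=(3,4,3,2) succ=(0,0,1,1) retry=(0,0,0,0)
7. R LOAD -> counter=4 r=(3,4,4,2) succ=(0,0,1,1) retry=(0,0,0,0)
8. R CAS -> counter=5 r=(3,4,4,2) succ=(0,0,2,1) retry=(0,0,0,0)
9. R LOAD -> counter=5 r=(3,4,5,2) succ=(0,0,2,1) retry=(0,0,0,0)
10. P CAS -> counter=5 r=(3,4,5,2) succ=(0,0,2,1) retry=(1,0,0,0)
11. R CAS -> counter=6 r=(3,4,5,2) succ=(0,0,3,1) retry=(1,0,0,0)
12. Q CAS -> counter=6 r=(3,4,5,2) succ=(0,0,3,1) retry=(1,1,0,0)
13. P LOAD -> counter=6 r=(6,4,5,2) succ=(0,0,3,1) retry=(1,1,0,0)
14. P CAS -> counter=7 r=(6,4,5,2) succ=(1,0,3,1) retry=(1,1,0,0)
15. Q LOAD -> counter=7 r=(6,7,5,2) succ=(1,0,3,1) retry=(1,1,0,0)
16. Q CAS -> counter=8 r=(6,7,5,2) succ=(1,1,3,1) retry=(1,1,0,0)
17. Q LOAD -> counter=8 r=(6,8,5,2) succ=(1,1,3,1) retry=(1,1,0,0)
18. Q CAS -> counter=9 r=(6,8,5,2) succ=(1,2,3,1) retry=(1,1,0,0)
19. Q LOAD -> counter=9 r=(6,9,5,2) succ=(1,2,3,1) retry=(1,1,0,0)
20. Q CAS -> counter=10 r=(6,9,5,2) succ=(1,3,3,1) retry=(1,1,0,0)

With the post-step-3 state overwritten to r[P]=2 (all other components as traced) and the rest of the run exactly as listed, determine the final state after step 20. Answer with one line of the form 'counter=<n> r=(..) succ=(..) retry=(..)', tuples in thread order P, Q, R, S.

counter=10 r=(6,9,5,2) succ=(1,3,3,1) retry=(1,1,0,0)

state after step 3 := counter=3 r=(2,0,0,2) succ=(0,0,0,1) retry=(0,0,0,0)
4. R LOAD -> counter=3 r=(2,0,3,2) succ=(0,0,0,1) retry=(0,0,0,0)
5. R CAS -> counter=4 r=(2,0,3,2) succ=(0,0,1,1) retry=(0,0,0,0)
6. Q LOAD -> counter=4 r=(2,4,3,2) succ=(0,0,1,1) retry=(0,0,0,0)
7. R LOAD -> counter=4 r=(2,4,4,2) succ=(0,0,1,1) retry=(0,0,0,0)
8. R CAS -> counter=5 r=(2,4,4,2) succ=(0,0,2,1) retry=(0,0,0,0)
9. R LOAD -> counter=5 r=(2,4,5,2) succ=(0,0,2,1) retry=(0,0,0,0)
10. P CAS -> counter=5 r=(2,4,5,2) succ=(0,0,2,1) retry=(1,0,0,0)
11. R CAS -> counter=6 r=(2,4,5,2) succ=(0,0,3,1) retry=(1,0,0,0)
12. Q CAS -> counter=6 r=(2,4,5,2) succ=(0,0,3,1) retry=(1,1,0,0)
13. P LOAD -> counter=6 r=(6,4,5,2) succ=(0,0,3,1) retry=(1,1,0,0)
14. P CAS -> counter=7 r=(6,4,5,2) succ=(1,0,3,1) retry=(1,1,0,0)
15. Q LOAD -> counter=7 r=(6,7,5,2) succ=(1,0,3,1) retry=(1,1,0,0)
16. Q CAS -> counter=8 r=(6,7,5,2) succ=(1,1,3,1) retry=(1,1,0,0)
17. Q LOAD -> counter=8 r=(6,8,5,2) succ=(1,1,3,1) retry=(1,1,0,0)
18. Q CAS -> counter=9 r=(6,8,5,2) succ=(1,2,3,1) retry=(1,1,0,0)
19. Q LOAD -> counter=9 r=(6,9,5,2) succ=(1,2,3,1) retry=(1,1,0,0)
20. Q CAS -> counter=10 r=(6,9,5,2) succ=(1,3,3,1) retry=(1,1,0,0)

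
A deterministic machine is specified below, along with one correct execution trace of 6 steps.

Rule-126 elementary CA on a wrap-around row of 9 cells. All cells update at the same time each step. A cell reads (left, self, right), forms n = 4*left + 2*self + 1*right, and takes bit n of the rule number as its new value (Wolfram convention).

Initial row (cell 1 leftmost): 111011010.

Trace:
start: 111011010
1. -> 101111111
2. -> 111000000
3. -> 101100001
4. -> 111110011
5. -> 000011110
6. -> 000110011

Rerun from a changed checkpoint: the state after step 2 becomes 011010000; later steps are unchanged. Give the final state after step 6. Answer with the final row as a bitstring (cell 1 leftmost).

state after step 2 := 011010000
3. -> 111111000
4. -> 100001101
5. -> 110011111
6. -> 011110000

011110000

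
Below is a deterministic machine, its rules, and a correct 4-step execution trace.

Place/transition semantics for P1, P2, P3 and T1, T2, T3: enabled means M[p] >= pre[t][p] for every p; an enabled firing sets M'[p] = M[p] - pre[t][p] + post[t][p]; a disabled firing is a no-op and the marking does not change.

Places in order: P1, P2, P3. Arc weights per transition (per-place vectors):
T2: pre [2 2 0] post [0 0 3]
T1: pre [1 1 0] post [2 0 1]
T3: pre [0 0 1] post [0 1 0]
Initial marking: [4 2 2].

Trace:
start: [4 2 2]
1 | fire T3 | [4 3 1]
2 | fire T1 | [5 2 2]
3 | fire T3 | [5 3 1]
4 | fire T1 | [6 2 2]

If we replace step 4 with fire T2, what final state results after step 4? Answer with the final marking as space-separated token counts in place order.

(re-executing from step 4 with the substitution; state before step 4: [5 3 1])
4 | fire T2 | [3 1 4]

3 1 4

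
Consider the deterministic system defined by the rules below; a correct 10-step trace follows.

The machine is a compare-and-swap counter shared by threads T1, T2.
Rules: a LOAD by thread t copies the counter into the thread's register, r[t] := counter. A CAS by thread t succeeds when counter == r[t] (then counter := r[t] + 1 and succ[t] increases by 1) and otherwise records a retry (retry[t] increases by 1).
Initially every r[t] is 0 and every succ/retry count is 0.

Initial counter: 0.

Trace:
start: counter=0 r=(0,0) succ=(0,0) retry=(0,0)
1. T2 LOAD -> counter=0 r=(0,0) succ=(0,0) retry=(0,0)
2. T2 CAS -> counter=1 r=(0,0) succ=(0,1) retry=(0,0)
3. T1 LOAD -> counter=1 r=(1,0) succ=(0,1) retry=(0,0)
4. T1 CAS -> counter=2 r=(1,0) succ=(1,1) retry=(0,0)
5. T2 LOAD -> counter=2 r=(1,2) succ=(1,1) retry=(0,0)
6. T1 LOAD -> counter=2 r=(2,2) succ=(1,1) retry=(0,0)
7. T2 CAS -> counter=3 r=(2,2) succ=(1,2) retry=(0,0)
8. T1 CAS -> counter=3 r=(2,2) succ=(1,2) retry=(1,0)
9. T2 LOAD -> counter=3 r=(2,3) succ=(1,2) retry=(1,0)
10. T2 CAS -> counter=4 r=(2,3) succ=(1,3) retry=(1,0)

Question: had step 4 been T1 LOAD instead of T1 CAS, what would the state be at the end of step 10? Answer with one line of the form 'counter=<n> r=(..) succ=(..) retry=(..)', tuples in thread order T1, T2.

counter=3 r=(1,2) succ=(0,3) retry=(1,0)

(re-executing from step 4 with the substitution; state before step 4: counter=1 r=(1,0) succ=(0,1) retry=(0,0))
4. T1 LOAD -> counter=1 r=(1,0) succ=(0,1) retry=(0,0)
5. T2 LOAD -> counter=1 r=(1,1) succ=(0,1) retry=(0,0)
6. T1 LOAD -> counter=1 r=(1,1) succ=(0,1) retry=(0,0)
7. T2 CAS -> counter=2 r=(1,1) succ=(0,2) retry=(0,0)
8. T1 CAS -> counter=2 r=(1,1) succ=(0,2) retry=(1,0)
9. T2 LOAD -> counter=2 r=(1,2) succ=(0,2) retry=(1,0)
10. T2 CAS -> counter=3 r=(1,2) succ=(0,3) retry=(1,0)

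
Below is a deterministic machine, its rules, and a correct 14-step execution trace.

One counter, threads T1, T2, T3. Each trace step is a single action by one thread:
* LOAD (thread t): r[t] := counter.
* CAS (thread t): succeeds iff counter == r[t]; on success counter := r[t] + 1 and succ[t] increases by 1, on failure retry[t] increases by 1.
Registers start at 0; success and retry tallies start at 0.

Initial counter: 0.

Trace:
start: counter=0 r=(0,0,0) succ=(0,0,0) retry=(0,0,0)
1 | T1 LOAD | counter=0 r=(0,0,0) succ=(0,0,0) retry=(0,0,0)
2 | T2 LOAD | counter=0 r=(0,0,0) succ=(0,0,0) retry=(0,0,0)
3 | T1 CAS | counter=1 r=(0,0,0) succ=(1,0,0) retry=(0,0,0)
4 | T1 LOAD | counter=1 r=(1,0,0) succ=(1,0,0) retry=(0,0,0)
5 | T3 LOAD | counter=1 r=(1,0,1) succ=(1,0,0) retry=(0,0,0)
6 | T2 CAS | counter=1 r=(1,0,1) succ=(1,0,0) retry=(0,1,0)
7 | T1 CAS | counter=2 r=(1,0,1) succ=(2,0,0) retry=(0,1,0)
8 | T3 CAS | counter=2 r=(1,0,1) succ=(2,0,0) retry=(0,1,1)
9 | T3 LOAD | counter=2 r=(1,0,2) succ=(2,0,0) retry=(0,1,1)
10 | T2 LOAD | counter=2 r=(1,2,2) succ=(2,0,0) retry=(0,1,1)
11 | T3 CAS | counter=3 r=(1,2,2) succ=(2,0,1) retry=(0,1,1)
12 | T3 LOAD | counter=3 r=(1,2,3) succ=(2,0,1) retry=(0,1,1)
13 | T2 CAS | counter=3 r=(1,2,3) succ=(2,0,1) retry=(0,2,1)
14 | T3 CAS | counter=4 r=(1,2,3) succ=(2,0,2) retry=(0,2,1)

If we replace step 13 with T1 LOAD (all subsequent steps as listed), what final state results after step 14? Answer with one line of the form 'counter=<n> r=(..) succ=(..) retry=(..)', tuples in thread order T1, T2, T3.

(re-executing from step 13 with the substitution; state before step 13: counter=3 r=(1,2,3) succ=(2,0,1) retry=(0,1,1))
13 | T1 LOAD | counter=3 r=(3,2,3) succ=(2,0,1) retry=(0,1,1)
14 | T3 CAS | counter=4 r=(3,2,3) succ=(2,0,2) retry=(0,1,1)

counter=4 r=(3,2,3) succ=(2,0,2) retry=(0,1,1)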